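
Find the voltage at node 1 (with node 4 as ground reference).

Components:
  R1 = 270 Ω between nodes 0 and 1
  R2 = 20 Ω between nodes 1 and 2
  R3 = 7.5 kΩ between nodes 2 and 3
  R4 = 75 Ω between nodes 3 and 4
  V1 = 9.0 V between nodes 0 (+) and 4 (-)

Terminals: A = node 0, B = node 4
Nodal analysis, taking node 4 as the 0 V reference.
Source V1 fixes V_0 = 9 V.
KCL at each unknown node (sum of currents leaving = 0; resistances in Ω):
  Node 1: (V_1 - 9)/270 + (V_1 - V_2)/20 = 0
  Node 2: (V_2 - V_1)/20 + (V_2 - V_3)/7500 = 0
  Node 3: (V_3 - V_2)/7500 + (V_3 - 0)/75 = 0
Collecting terms (coefficients in siemens):
  0.0537·V_1 - 0.05·V_2 = 0.03333
  0.05013·V_2 - 0.05·V_1 - 0.0001333·V_3 = 0
  0.01347·V_3 - 0.0001333·V_2 = 0
Solving these 3 simultaneous equations (Gaussian elimination) gives:
  V_1 = 8.691 V, V_2 = 8.668 V, V_3 = 0.08582 V
The requested potential is V_1 = 8.691 V.

Final answer: V_1 = 8.691 V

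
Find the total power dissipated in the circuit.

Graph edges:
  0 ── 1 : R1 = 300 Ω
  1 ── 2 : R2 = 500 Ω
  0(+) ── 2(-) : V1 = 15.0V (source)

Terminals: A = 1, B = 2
Nodal analysis, taking node 2 as the 0 V reference.
Source V1 fixes V_0 = 15 V.
KCL at each unknown node (sum of currents leaving = 0; resistances in Ω):
  Node 1: (V_1 - 15)/300 + (V_1 - 0)/500 = 0
Collecting terms: 0.005333 × V_1 = 0.05  =>  V_1 = 9.375 V
Power in each resistor, P = (ΔV)²/R:
  P_R1 = (15 - 9.375)²/300 = 0.1055 W
  P_R2 = (9.375 - 0)²/500 = 0.1758 W
P_total = P_R1 + P_R2 = 0.2812 W

Final answer: 0.2812 W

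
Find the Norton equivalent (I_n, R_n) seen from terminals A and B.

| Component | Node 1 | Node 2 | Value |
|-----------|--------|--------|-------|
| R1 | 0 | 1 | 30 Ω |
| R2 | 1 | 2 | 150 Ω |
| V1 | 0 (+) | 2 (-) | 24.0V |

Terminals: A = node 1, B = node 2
Find the Thévenin equivalent first; then I_n = V_th/R_th and R_n = R_th.
Step 1 — V_th is the open-circuit voltage V_A - V_B (nothing connected across the terminals).
Nodal analysis, taking node 2 as the 0 V reference.
Source V1 fixes V_0 = 24 V.
KCL at each unknown node (sum of currents leaving = 0; resistances in Ω):
  Node 1: (V_1 - 24)/30 + (V_1 - 0)/150 = 0
Collecting terms: 0.04 × V_1 = 0.8  =>  V_1 = 20 V
V_th = V_1 - V_2 = 20 - 0 = 20 V
Step 2 — R_th: zero the source — replace V1 by a short circuit (node 2 merges into node 0) — and find the resistance seen between A (node 1) and B (node 0).
Reduce the network between node 1 (A) and node 0 (B) by series/parallel combination:
  Rp1 = R1 ‖ R2 (parallel, both between nodes 0 and 1) = 1/(1/30 + 1/150) = 25 Ω
R_th = 25 Ω
I_n = V_th/R_th = 20/25 = 0.8 A, and R_n = R_th = 25 Ω

Final answer: I_n = 0.8 A, R_n = 25 Ω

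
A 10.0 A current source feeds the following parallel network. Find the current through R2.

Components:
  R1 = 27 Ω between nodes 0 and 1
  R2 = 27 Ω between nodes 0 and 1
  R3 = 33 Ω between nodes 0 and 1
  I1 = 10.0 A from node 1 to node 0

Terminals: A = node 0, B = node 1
All resistors sit directly between nodes 0 and 1, so they are in parallel and share one voltage V; the full source current 10 A splits among them.
1/R_par = 1/27 + 1/27 + 1/33 = 0.1044 S  =>  R_par = 9.581 Ω
V = I × R_par = 10 × 9.581 = 95.81 V
I_R2 = V/R2 = 95.81/27 = 3.548 A

Final answer: 3.548 A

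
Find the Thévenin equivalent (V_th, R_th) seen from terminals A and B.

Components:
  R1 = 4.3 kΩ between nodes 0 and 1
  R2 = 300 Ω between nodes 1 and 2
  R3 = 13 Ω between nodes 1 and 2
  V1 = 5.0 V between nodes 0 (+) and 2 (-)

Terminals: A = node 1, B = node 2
Step 1 — V_th is the open-circuit voltage V_A - V_B (nothing connected across the terminals).
Nodal analysis, taking node 2 as the 0 V reference.
Source V1 fixes V_0 = 5 V.
KCL at each unknown node (sum of currents leaving = 0; resistances in Ω):
  Node 1: (V_1 - 5)/4300 + (V_1 - 0)/300 + (V_1 - 0)/13 = 0
Collecting terms: 0.08049 × V_1 = 0.001163  =>  V_1 = 0.01445 V
V_th = V_1 - V_2 = 0.01445 - 0 = 0.01445 V
Step 2 — R_th: zero the source — replace V1 by a short circuit (node 2 merges into node 0) — and find the resistance seen between A (node 1) and B (node 0).
Reduce the network between node 1 (A) and node 0 (B) by series/parallel combination:
  Rp1 = R1 ‖ R2 ‖ R3 (parallel, all between nodes 0 and 1) = 1/(1/4300 + 1/300 + 1/13) = 12.42 Ω
R_th = 12.42 Ω

Final answer: V_th = 0.01445 V, R_th = 12.42 Ω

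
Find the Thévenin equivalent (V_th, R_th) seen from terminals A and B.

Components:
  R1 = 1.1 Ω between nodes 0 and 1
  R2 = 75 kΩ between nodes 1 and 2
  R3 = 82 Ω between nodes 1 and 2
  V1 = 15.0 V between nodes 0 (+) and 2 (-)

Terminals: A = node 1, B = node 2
Step 1 — V_th is the open-circuit voltage V_A - V_B (nothing connected across the terminals).
Nodal analysis, taking node 2 as the 0 V reference.
Source V1 fixes V_0 = 15 V.
KCL at each unknown node (sum of currents leaving = 0; resistances in Ω):
  Node 1: (V_1 - 15)/1.1 + (V_1 - 0)/75000 + (V_1 - 0)/82 = 0
Collecting terms: 0.9213 × V_1 = 13.64  =>  V_1 = 14.8 V
V_th = V_1 - V_2 = 14.8 - 0 = 14.8 V
Step 2 — R_th: zero the source — replace V1 by a short circuit (node 2 merges into node 0) — and find the resistance seen between A (node 1) and B (node 0).
Reduce the network between node 1 (A) and node 0 (B) by series/parallel combination:
  Rp1 = R1 ‖ R2 ‖ R3 (parallel, all between nodes 0 and 1) = 1/(1/1.1 + 1/75000 + 1/82) = 1.085 Ω
R_th = 1.085 Ω

Final answer: V_th = 14.8 V, R_th = 1.085 Ω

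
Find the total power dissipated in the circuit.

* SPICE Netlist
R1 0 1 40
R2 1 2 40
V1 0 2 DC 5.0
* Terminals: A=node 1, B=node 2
Nodal analysis, taking node 2 as the 0 V reference.
Source V1 fixes V_0 = 5 V.
KCL at each unknown node (sum of currents leaving = 0; resistances in Ω):
  Node 1: (V_1 - 5)/40 + (V_1 - 0)/40 = 0
Collecting terms: 0.05 × V_1 = 0.125  =>  V_1 = 2.5 V
Power in each resistor, P = (ΔV)²/R:
  P_R1 = (5 - 2.5)²/40 = 0.1562 W
  P_R2 = (2.5 - 0)²/40 = 0.1562 W
P_total = P_R1 + P_R2 = 0.3125 W

Final answer: 0.3125 W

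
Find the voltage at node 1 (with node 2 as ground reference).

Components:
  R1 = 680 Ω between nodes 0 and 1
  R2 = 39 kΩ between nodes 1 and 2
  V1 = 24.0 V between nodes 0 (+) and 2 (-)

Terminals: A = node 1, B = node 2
Nodal analysis, taking node 2 as the 0 V reference.
Source V1 fixes V_0 = 24 V.
KCL at each unknown node (sum of currents leaving = 0; resistances in Ω):
  Node 1: (V_1 - 24)/680 + (V_1 - 0)/39000 = 0
Collecting terms: 0.001496 × V_1 = 0.03529  =>  V_1 = 23.59 V
The requested potential is V_1 = 23.59 V.

Final answer: V_1 = 23.59 V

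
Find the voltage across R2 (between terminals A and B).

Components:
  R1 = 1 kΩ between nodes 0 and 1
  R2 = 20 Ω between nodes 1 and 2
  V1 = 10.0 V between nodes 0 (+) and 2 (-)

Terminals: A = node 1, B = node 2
R1 and R2 are in series across V1 (node 0 → node 1 → node 2), and the output A–B is taken across R2, so this is a voltage divider.
Series current: I = V1/(R1 + R2) = 10/(1000 + 20) = 10/1020 = 0.009804 A
V_R2 = I × R2 = V1 × R2/(R1 + R2) = 10 × 20/1020 = 0.1961 V

Final answer: 0.1961 V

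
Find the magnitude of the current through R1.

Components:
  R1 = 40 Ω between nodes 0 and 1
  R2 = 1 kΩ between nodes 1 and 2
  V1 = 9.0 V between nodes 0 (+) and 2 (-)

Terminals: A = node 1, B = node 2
Nodal analysis, taking node 2 as the 0 V reference.
Source V1 fixes V_0 = 9 V.
KCL at each unknown node (sum of currents leaving = 0; resistances in Ω):
  Node 1: (V_1 - 9)/40 + (V_1 - 0)/1000 = 0
Collecting terms: 0.026 × V_1 = 0.225  =>  V_1 = 8.654 V
I_R1 = (V_0 - V_1)/R1 = (9 - 8.654)/40 = 0.008654 A
|I_R1| = 0.008654 A

Final answer: |I_R1| = 0.008654 A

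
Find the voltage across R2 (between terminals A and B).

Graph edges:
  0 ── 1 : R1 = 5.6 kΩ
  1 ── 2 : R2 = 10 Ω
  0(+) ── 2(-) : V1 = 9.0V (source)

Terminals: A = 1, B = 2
R1 and R2 are in series across V1 (node 0 → node 1 → node 2), and the output A–B is taken across R2, so this is a voltage divider.
Series current: I = V1/(R1 + R2) = 9/(5600 + 10) = 9/5610 = 0.001604 A
V_R2 = I × R2 = V1 × R2/(R1 + R2) = 9 × 10/5610 = 0.01604 V

Final answer: 0.01604 V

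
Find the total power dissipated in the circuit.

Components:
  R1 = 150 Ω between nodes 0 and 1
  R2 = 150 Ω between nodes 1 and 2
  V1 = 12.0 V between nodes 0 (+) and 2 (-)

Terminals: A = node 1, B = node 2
Nodal analysis, taking node 2 as the 0 V reference.
Source V1 fixes V_0 = 12 V.
KCL at each unknown node (sum of currents leaving = 0; resistances in Ω):
  Node 1: (V_1 - 12)/150 + (V_1 - 0)/150 = 0
Collecting terms: 0.01333 × V_1 = 0.08  =>  V_1 = 6 V
Power in each resistor, P = (ΔV)²/R:
  P_R1 = (12 - 6)²/150 = 0.24 W
  P_R2 = (6 - 0)²/150 = 0.24 W
P_total = P_R1 + P_R2 = 0.48 W

Final answer: 0.48 W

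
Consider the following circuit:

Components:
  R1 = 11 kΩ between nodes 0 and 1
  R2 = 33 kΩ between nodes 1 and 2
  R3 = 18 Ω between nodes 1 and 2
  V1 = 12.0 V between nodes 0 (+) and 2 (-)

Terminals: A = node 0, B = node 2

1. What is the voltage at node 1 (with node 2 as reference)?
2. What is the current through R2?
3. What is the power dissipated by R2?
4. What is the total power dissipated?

Nodal analysis, taking node 2 as the 0 V reference.
Source V1 fixes V_0 = 12 V.
KCL at each unknown node (sum of currents leaving = 0; resistances in Ω):
  Node 1: (V_1 - 12)/11000 + (V_1 - 0)/33000 + (V_1 - 0)/18 = 0
Collecting terms: 0.05568 × V_1 = 0.001091  =>  V_1 = 0.01959 V
Part 1:
  Read off the nodal solution: V_1 = 0.01959 V
Part 2:
  I_R2 = (V_1 - V_2)/R2 = (0.01959 - 0)/33000 = 0.0000005937 A
  Magnitude: I_R2 = 0.0000005937 A
Part 3:
  I_R2 = (V_1 - V_2)/R2 = (0.01959 - 0)/33000 = 0.0000005937 A
  P_R2 = I_R2² × R2 = (0.0000005937)² × 33000 = 0.00000001163 W
Part 4:
  Power in each resistor, P = (ΔV)²/R:
    P_R1 = (12 - 0.01959)²/11000 = 0.01305 W
    P_R2 = (0.01959 - 0)²/33000 = 0.00000001163 W
    P_R3 = (0.01959 - 0)²/18 = 0.00002133 W
  P_total = P_R1 + P_R2 + P_R3 = 0.01307 W

Final answers:
1. V_1 = 0.01959 V
2. I_R2 = 5.937e-07 A
3. P_R2 = 1.163e-08 W
4. P_total = 0.01307 W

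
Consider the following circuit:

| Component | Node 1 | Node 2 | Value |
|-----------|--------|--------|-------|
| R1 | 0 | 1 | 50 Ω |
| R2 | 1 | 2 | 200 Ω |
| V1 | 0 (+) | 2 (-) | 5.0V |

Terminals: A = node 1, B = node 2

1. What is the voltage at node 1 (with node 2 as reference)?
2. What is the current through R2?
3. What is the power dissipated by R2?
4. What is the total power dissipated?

Nodal analysis, taking node 2 as the 0 V reference.
Source V1 fixes V_0 = 5 V.
KCL at each unknown node (sum of currents leaving = 0; resistances in Ω):
  Node 1: (V_1 - 5)/50 + (V_1 - 0)/200 = 0
Collecting terms: 0.025 × V_1 = 0.1  =>  V_1 = 4 V
Part 1:
  Read off the nodal solution: V_1 = 4 V
Part 2:
  I_R2 = (V_1 - V_2)/R2 = (4 - 0)/200 = 0.02 A
  Magnitude: I_R2 = 0.02 A
Part 3:
  I_R2 = (V_1 - V_2)/R2 = (4 - 0)/200 = 0.02 A
  P_R2 = I_R2² × R2 = (0.02)² × 200 = 0.08 W
Part 4:
  Power in each resistor, P = (ΔV)²/R:
    P_R1 = (5 - 4)²/50 = 0.02 W
    P_R2 = (4 - 0)²/200 = 0.08 W
  P_total = P_R1 + P_R2 = 0.1 W

Final answers:
1. V_1 = 4 V
2. I_R2 = 0.02 A
3. P_R2 = 0.08 W
4. P_total = 0.1 W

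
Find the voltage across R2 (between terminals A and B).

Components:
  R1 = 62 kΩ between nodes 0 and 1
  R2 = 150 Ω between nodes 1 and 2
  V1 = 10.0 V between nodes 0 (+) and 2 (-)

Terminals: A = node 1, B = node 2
R1 and R2 are in series across V1 (node 0 → node 1 → node 2), and the output A–B is taken across R2, so this is a voltage divider.
Series current: I = V1/(R1 + R2) = 10/(62000 + 150) = 10/62150 = 0.0001609 A
V_R2 = I × R2 = V1 × R2/(R1 + R2) = 10 × 150/62150 = 0.02414 V

Final answer: 0.02414 V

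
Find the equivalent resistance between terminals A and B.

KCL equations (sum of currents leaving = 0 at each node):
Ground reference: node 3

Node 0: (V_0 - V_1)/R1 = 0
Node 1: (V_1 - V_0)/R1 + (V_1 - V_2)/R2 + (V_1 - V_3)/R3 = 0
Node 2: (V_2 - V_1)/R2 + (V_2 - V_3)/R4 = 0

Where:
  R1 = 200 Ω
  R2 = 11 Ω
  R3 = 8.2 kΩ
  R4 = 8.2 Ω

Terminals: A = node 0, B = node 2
Reduce the network between node 0 (A) and node 2 (B) by series/parallel combination:
  Rs1 = R3 + R4 (series, joined only at node 3) = 8200 + 8.2 = 8208 Ω
  Rp1 = R2 ‖ Rs1 (parallel, both between nodes 1 and 2) = 1/(1/11 + 1/8208) = 10.99 Ω
  Rs2 = R1 + Rp1 (series, joined only at node 1) = 200 + 10.99 = 211 Ω
R_eq = 211 Ω

Final answer: 211 Ω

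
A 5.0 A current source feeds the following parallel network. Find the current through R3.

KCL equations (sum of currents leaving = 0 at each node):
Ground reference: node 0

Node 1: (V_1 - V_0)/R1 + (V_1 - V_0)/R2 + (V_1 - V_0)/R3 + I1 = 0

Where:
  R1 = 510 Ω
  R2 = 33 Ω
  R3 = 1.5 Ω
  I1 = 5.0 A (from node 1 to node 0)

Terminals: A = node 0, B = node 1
All resistors sit directly between nodes 0 and 1, so they are in parallel and share one voltage V; the full source current 5 A splits among them.
1/R_par = 1/510 + 1/33 + 1/1.5 = 0.6989 S  =>  R_par = 1.431 Ω
V = I × R_par = 5 × 1.431 = 7.154 V
I_R3 = V/R3 = 7.154/1.5 = 4.769 A

Final answer: 4.769 A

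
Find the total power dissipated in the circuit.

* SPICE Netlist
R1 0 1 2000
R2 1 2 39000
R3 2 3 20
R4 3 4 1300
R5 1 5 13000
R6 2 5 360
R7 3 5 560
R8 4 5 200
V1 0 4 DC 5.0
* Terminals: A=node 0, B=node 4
Nodal analysis, taking node 4 as the 0 V reference.
Source V1 fixes V_0 = 5 V.
KCL at each unknown node (sum of currents leaving = 0; resistances in Ω):
  Node 1: (V_1 - 5)/2000 + (V_1 - V_2)/39000 + (V_1 - V_5)/13000 = 0
  Node 2: (V_2 - V_1)/39000 + (V_2 - V_3)/20 + (V_2 - V_5)/360 = 0
  Node 3: (V_3 - V_2)/20 + (V_3 - 0)/1300 + (V_3 - V_5)/560 = 0
  Node 5: (V_5 - V_1)/13000 + (V_5 - V_2)/360 + (V_5 - V_3)/560 + (V_5 - 0)/200 = 0
Collecting terms (coefficients in siemens):
  0.0006026·V_1 - 0.00002564·V_2 - 0.00007692·V_5 = 0.0025
  0.0528·V_2 - 0.00002564·V_1 - 0.05·V_3 - 0.002778·V_5 = 0
  0.05255·V_3 - 0.05·V_2 - 0.001786·V_5 = 0
  0.00964·V_5 - 0.00007692·V_1 - 0.002778·V_2 - 0.001786·V_3 = 0
Solving these 4 simultaneous equations (Gaussian elimination) gives:
  V_1 = 4.162 V, V_2 = 0.08157 V, V_3 = 0.08003 V, V_5 = 0.07153 V
Power in each resistor, P = (ΔV)²/R:
  P_R1 = (5 - 4.162)²/2000 = 0.0003515 W
  P_R2 = (4.162 - 0.08157)²/39000 = 0.0004268 W
  P_R3 = (0.08157 - 0.08003)²/20 = 0.0000001178 W
  P_R4 = (0.08003 - 0)²/1300 = 0.000004927 W
  P_R5 = (4.162 - 0.07153)²/13000 = 0.001287 W
  P_R6 = (0.08157 - 0.07153)²/360 = 0.0000002797 W
  P_R7 = (0.08003 - 0.07153)²/560 = 0.000000129 W
  P_R8 = (0 - 0.07153)²/200 = 0.00002559 W
P_total = P_R1 + P_R2 + P_R3 + P_R4 + P_R5 + P_R6 + P_R7 + P_R8 = 0.002096 W

Final answer: 0.002096 W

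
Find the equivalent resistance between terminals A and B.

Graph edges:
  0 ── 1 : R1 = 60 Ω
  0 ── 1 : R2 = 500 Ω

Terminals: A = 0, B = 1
Reduce the network between node 0 (A) and node 1 (B) by series/parallel combination:
  Rp1 = R1 ‖ R2 (parallel, both between nodes 0 and 1) = 1/(1/60 + 1/500) = 53.57 Ω
R_eq = 53.57 Ω

Final answer: 53.57 Ω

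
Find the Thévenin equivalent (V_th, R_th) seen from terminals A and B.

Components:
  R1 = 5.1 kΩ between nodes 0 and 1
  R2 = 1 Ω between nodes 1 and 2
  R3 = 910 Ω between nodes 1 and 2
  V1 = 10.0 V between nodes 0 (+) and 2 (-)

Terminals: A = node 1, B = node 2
Step 1 — V_th is the open-circuit voltage V_A - V_B (nothing connected across the terminals).
Nodal analysis, taking node 2 as the 0 V reference.
Source V1 fixes V_0 = 10 V.
KCL at each unknown node (sum of currents leaving = 0; resistances in Ω):
  Node 1: (V_1 - 10)/5100 + (V_1 - 0)/1 + (V_1 - 0)/910 = 0
Collecting terms: 1.001 × V_1 = 0.001961  =>  V_1 = 0.001958 V
V_th = V_1 - V_2 = 0.001958 - 0 = 0.001958 V
Step 2 — R_th: zero the source — replace V1 by a short circuit (node 2 merges into node 0) — and find the resistance seen between A (node 1) and B (node 0).
Reduce the network between node 1 (A) and node 0 (B) by series/parallel combination:
  Rp1 = R1 ‖ R2 ‖ R3 (parallel, all between nodes 0 and 1) = 1/(1/5100 + 1/1 + 1/910) = 0.9987 Ω
R_th = 0.9987 Ω

Final answer: V_th = 0.001958 V, R_th = 0.9987 Ω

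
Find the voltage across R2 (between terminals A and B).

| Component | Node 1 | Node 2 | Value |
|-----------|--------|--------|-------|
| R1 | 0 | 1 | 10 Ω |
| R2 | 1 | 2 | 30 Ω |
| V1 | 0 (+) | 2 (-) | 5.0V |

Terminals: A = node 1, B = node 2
R1 and R2 are in series across V1 (node 0 → node 1 → node 2), and the output A–B is taken across R2, so this is a voltage divider.
Series current: I = V1/(R1 + R2) = 5/(10 + 30) = 5/40 = 0.125 A
V_R2 = I × R2 = V1 × R2/(R1 + R2) = 5 × 30/40 = 3.75 V

Final answer: 3.75 V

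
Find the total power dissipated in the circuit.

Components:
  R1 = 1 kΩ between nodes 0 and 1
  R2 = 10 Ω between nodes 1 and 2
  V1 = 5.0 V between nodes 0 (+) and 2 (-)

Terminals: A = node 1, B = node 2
Nodal analysis, taking node 2 as the 0 V reference.
Source V1 fixes V_0 = 5 V.
KCL at each unknown node (sum of currents leaving = 0; resistances in Ω):
  Node 1: (V_1 - 5)/1000 + (V_1 - 0)/10 = 0
Collecting terms: 0.101 × V_1 = 0.005  =>  V_1 = 0.0495 V
Power in each resistor, P = (ΔV)²/R:
  P_R1 = (5 - 0.0495)²/1000 = 0.02451 W
  P_R2 = (0.0495 - 0)²/10 = 0.0002451 W
P_total = P_R1 + P_R2 = 0.02475 W

Final answer: 0.02475 W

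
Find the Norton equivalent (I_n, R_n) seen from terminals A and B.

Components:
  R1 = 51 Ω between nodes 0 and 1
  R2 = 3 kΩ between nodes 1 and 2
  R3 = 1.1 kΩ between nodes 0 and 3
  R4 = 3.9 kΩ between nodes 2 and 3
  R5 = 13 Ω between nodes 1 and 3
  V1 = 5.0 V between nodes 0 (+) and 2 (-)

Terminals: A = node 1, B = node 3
Find the Thévenin equivalent first; then I_n = V_th/R_th and R_n = R_th.
Step 1 — V_th is the open-circuit voltage V_A - V_B (nothing connected across the terminals).
Nodal analysis, taking node 2 as the 0 V reference.
Source V1 fixes V_0 = 5 V.
KCL at each unknown node (sum of currents leaving = 0; resistances in Ω):
  Node 1: (V_1 - 5)/51 + (V_1 - 0)/3000 + (V_1 - V_3)/13 = 0
  Node 3: (V_3 - 5)/1100 + (V_3 - 0)/3900 + (V_3 - V_1)/13 = 0
Collecting terms (coefficients in siemens):
  0.09686·V_1 - 0.07692·V_3 = 0.09804
  0.07809·V_3 - 0.07692·V_1 = 0.004545
Determinant D = (0.09686)(0.07809) - (-0.07692)(-0.07692) = 0.001647
V_1 = [(0.09804)(0.07809) - (-0.07692)(0.004545)]/D = 4.861 V
V_3 = [(0.09686)(0.004545) - (0.09804)(-0.07692)]/D = 4.847 V
V_th = V_1 - V_3 = 4.861 - 4.847 = 0.01434 V
Step 2 — R_th: zero the source — replace V1 by a short circuit (node 2 merges into node 0) — and find the resistance seen between A (node 1) and B (node 3).
Reduce the network between node 1 (A) and node 3 (B) by series/parallel combination:
  Rp1 = R1 ‖ R2 (parallel, both between nodes 0 and 1) = 1/(1/51 + 1/3000) = 50.15 Ω
  Rp2 = R3 ‖ R4 (parallel, both between nodes 0 and 3) = 1/(1/1100 + 1/3900) = 858 Ω
  Rs1 = Rp1 + Rp2 (series, joined only at node 0) = 50.15 + 858 = 908.1 Ω
  Rp3 = R5 ‖ Rs1 (parallel, both between nodes 1 and 3) = 1/(1/13 + 1/908.1) = 12.82 Ω
R_th = 12.82 Ω
I_n = V_th/R_th = 0.01434/12.82 = 0.001119 A, and R_n = R_th = 12.82 Ω

Final answer: I_n = 0.001119 A, R_n = 12.82 Ω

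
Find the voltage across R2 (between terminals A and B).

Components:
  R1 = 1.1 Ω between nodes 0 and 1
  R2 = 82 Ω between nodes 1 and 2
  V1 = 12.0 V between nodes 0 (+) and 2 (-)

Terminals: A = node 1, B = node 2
R1 and R2 are in series across V1 (node 0 → node 1 → node 2), and the output A–B is taken across R2, so this is a voltage divider.
Series current: I = V1/(R1 + R2) = 12/(1.1 + 82) = 12/83.1 = 0.1444 A
V_R2 = I × R2 = V1 × R2/(R1 + R2) = 12 × 82/83.1 = 11.84 V

Final answer: 11.84 V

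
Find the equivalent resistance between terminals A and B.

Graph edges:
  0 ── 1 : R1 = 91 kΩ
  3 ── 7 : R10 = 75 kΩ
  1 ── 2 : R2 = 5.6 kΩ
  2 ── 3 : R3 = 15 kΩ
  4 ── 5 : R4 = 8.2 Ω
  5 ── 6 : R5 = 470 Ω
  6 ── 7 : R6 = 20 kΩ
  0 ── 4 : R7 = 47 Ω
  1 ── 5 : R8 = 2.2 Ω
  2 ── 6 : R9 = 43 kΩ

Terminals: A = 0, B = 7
The network is not a plain series/parallel combination. Inject a 1 A test current into terminal A (node 0) and return it from terminal B (node 7); then R_eq = V_A / (1 A).
Nodal analysis, taking node 7 as the 0 V reference.
Current source I_test pushes 1 A into node 0 and draws it out of node 7.
KCL at each unknown node (sum of currents leaving = 0; resistances in Ω):
  Node 0: (V_0 - V_1)/91000 + (V_0 - V_4)/47 - 1 = 0
  Node 1: (V_1 - V_0)/91000 + (V_1 - V_2)/5600 + (V_1 - V_5)/2.2 = 0
  Node 2: (V_2 - V_1)/5600 + (V_2 - V_3)/15000 + (V_2 - V_6)/43000 = 0
  Node 3: (V_3 - V_2)/15000 + (V_3 - 0)/75000 = 0
  Node 4: (V_4 - V_0)/47 + (V_4 - V_5)/8.2 = 0
  Node 5: (V_5 - V_1)/2.2 + (V_5 - V_4)/8.2 + (V_5 - V_6)/470 = 0
  Node 6: (V_6 - V_2)/43000 + (V_6 - V_5)/470 + (V_6 - 0)/20000 = 0
Collecting terms (coefficients in siemens):
  0.02129·V_0 - 0.00001099·V_1 - 0.02128·V_4 = 1
  0.4547·V_1 - 0.00001099·V_0 - 0.0001786·V_2 - 0.4545·V_5 = 0
  0.0002685·V_2 - 0.0001786·V_1 - 0.00006667·V_3 - 0.00002326·V_6 = 0
  0.00008·V_3 - 0.00006667·V_2 = 0
  0.1432·V_4 - 0.02128·V_0 - 0.122·V_5 = 0
  0.5786·V_5 - 0.4545·V_1 - 0.122·V_4 - 0.002128·V_6 = 0
  0.002201·V_6 - 0.00002326·V_2 - 0.002128·V_5 = 0
Solving these 7 simultaneous equations (Gaussian elimination) gives:
  V_0 = 16910 V, V_1 = 16850 V, V_2 = 15930 V, V_3 = 13280 V
  V_4 = 16860 V, V_5 = 16850 V, V_6 = 16460 V
R_eq = V_0 / 1 A = 16910 Ω = 16.91 kΩ

Final answer: 16.91 kΩ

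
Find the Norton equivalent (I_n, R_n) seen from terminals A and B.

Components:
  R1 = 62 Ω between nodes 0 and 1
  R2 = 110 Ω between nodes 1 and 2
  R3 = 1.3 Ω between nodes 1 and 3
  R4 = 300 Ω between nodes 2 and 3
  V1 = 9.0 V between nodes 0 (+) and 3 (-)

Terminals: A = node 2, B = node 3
Find the Thévenin equivalent first; then I_n = V_th/R_th and R_n = R_th.
Step 1 — V_th is the open-circuit voltage V_A - V_B (nothing connected across the terminals).
Nodal analysis, taking node 3 as the 0 V reference.
Source V1 fixes V_0 = 9 V.
KCL at each unknown node (sum of currents leaving = 0; resistances in Ω):
  Node 1: (V_1 - 9)/62 + (V_1 - V_2)/110 + (V_1 - 0)/1.3 = 0
  Node 2: (V_2 - V_1)/110 + (V_2 - 0)/300 = 0
Collecting terms (coefficients in siemens):
  0.7945·V_1 - 0.009091·V_2 = 0.1452
  0.01242·V_2 - 0.009091·V_1 = 0
Determinant D = (0.7945)(0.01242) - (-0.009091)(-0.009091) = 0.009788
V_1 = [(0.1452)(0.01242) - (-0.009091)(0)]/D = 0.1843 V
V_2 = [(0.7945)(0) - (0.1452)(-0.009091)]/D = 0.1348 V
V_th = V_2 - V_3 = 0.1348 - 0 = 0.1348 V
Step 2 — R_th: zero the source — replace V1 by a short circuit (node 3 merges into node 0) — and find the resistance seen between A (node 2) and B (node 0).
Reduce the network between node 2 (A) and node 0 (B) by series/parallel combination:
  Rp1 = R1 ‖ R3 (parallel, both between nodes 0 and 1) = 1/(1/62 + 1/1.3) = 1.273 Ω
  Rs1 = R2 + Rp1 (series, joined only at node 1) = 110 + 1.273 = 111.3 Ω
  Rp2 = R4 ‖ Rs1 (parallel, both between nodes 0 and 2) = 1/(1/300 + 1/111.3) = 81.17 Ω
R_th = 81.17 Ω
I_n = V_th/R_th = 0.1348/81.17 = 0.001661 A, and R_n = R_th = 81.17 Ω

Final answer: I_n = 0.001661 A, R_n = 81.17 Ω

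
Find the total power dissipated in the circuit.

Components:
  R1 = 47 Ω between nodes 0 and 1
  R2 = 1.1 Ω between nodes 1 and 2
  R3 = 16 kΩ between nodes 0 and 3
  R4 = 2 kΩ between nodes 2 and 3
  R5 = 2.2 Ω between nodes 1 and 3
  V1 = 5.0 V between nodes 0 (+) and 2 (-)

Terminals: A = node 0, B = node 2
Nodal analysis, taking node 2 as the 0 V reference.
Source V1 fixes V_0 = 5 V.
KCL at each unknown node (sum of currents leaving = 0; resistances in Ω):
  Node 1: (V_1 - 5)/47 + (V_1 - 0)/1.1 + (V_1 - V_3)/2.2 = 0
  Node 3: (V_3 - 5)/16000 + (V_3 - 0)/2000 + (V_3 - V_1)/2.2 = 0
Collecting terms (coefficients in siemens):
  1.385·V_1 - 0.4545·V_3 = 0.1064
  0.4551·V_3 - 0.4545·V_1 = 0.0003125
Determinant D = (1.385)(0.4551) - (-0.4545)(-0.4545) = 0.4237
V_1 = [(0.1064)(0.4551) - (-0.4545)(0.0003125)]/D = 0.1146 V
V_3 = [(1.385)(0.0003125) - (0.1064)(-0.4545)]/D = 0.1152 V
Power in each resistor, P = (ΔV)²/R:
  P_R1 = (5 - 0.1146)²/47 = 0.5078 W
  P_R2 = (0.1146 - 0)²/1.1 = 0.01194 W
  P_R3 = (5 - 0.1152)²/16000 = 0.001491 W
  P_R4 = (0 - 0.1152)²/2000 = 0.00000663 W
  P_R5 = (0.1146 - 0.1152)²/2.2 = 0.000000135 W
P_total = P_R1 + P_R2 + P_R3 + P_R4 + P_R5 = 0.5212 W

Final answer: 0.5212 W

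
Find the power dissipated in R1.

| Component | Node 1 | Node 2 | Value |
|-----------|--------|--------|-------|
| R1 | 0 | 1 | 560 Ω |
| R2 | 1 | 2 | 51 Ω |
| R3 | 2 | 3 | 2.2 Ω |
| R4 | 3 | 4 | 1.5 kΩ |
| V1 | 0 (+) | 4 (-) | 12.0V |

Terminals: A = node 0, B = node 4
Nodal analysis, taking node 4 as the 0 V reference.
Source V1 fixes V_0 = 12 V.
KCL at each unknown node (sum of currents leaving = 0; resistances in Ω):
  Node 1: (V_1 - 12)/560 + (V_1 - V_2)/51 = 0
  Node 2: (V_2 - V_1)/51 + (V_2 - V_3)/2.2 = 0
  Node 3: (V_3 - V_2)/2.2 + (V_3 - 0)/1500 = 0
Collecting terms (coefficients in siemens):
  0.02139·V_1 - 0.01961·V_2 = 0.02143
  0.4742·V_2 - 0.01961·V_1 - 0.4545·V_3 = 0
  0.4552·V_3 - 0.4545·V_2 = 0
Solving these 3 simultaneous equations (Gaussian elimination) gives:
  V_1 = 8.82 V, V_2 = 8.53 V, V_3 = 8.518 V
I_R1 = (V_0 - V_1)/R1 = (12 - 8.82)/560 = 0.005679 A
P_R1 = I_R1² × R1 = (0.005679)² × 560 = 0.01806 W

Final answer: 0.01806 W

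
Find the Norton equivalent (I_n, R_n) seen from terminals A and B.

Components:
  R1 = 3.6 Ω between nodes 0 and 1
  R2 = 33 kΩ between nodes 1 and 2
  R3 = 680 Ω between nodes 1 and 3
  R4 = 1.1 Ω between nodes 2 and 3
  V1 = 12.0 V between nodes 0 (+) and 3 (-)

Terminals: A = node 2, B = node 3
Find the Thévenin equivalent first; then I_n = V_th/R_th and R_n = R_th.
Step 1 — V_th is the open-circuit voltage V_A - V_B (nothing connected across the terminals).
Nodal analysis, taking node 3 as the 0 V reference.
Source V1 fixes V_0 = 12 V.
KCL at each unknown node (sum of currents leaving = 0; resistances in Ω):
  Node 1: (V_1 - 12)/3.6 + (V_1 - V_2)/33000 + (V_1 - 0)/680 = 0
  Node 2: (V_2 - V_1)/33000 + (V_2 - 0)/1.1 = 0
Collecting terms (coefficients in siemens):
  0.2793·V_1 - 0.0000303·V_2 = 3.333
  0.9091·V_2 - 0.0000303·V_1 = 0
Determinant D = (0.2793)(0.9091) - (-0.0000303)(-0.0000303) = 0.2539
V_1 = [(3.333)(0.9091) - (-0.0000303)(0)]/D = 11.94 V
V_2 = [(0.2793)(0) - (3.333)(-0.0000303)]/D = 0.0003978 V
V_th = V_2 - V_3 = 0.0003978 - 0 = 0.0003978 V
Step 2 — R_th: zero the source — replace V1 by a short circuit (node 3 merges into node 0) — and find the resistance seen between A (node 2) and B (node 0).
Reduce the network between node 2 (A) and node 0 (B) by series/parallel combination:
  Rp1 = R1 ‖ R3 (parallel, both between nodes 0 and 1) = 1/(1/3.6 + 1/680) = 3.581 Ω
  Rs1 = R2 + Rp1 (series, joined only at node 1) = 33000 + 3.581 = 33000 Ω
  Rp2 = R4 ‖ Rs1 (parallel, both between nodes 0 and 2) = 1/(1/1.1 + 1/33000) = 1.1 Ω
R_th = 1.1 Ω
I_n = V_th/R_th = 0.0003978/1.1 = 0.0003617 A, and R_n = R_th = 1.1 Ω

Final answer: I_n = 0.0003617 A, R_n = 1.1 Ω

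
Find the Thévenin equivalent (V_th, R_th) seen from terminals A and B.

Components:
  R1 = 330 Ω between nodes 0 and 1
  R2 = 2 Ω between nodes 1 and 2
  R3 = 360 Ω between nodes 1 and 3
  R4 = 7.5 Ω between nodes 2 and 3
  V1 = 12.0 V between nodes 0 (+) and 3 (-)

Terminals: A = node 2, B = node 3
Step 1 — V_th is the open-circuit voltage V_A - V_B (nothing connected across the terminals).
Nodal analysis, taking node 3 as the 0 V reference.
Source V1 fixes V_0 = 12 V.
KCL at each unknown node (sum of currents leaving = 0; resistances in Ω):
  Node 1: (V_1 - 12)/330 + (V_1 - V_2)/2 + (V_1 - 0)/360 = 0
  Node 2: (V_2 - V_1)/2 + (V_2 - 0)/7.5 = 0
Collecting terms (coefficients in siemens):
  0.5058·V_1 - 0.5·V_2 = 0.03636
  0.6333·V_2 - 0.5·V_1 = 0
Determinant D = (0.5058)(0.6333) - (-0.5)(-0.5) = 0.07035
V_1 = [(0.03636)(0.6333) - (-0.5)(0)]/D = 0.3274 V
V_2 = [(0.5058)(0) - (0.03636)(-0.5)]/D = 0.2585 V
V_th = V_2 - V_3 = 0.2585 - 0 = 0.2585 V
Step 2 — R_th: zero the source — replace V1 by a short circuit (node 3 merges into node 0) — and find the resistance seen between A (node 2) and B (node 0).
Reduce the network between node 2 (A) and node 0 (B) by series/parallel combination:
  Rp1 = R1 ‖ R3 (parallel, both between nodes 0 and 1) = 1/(1/330 + 1/360) = 172.2 Ω
  Rs1 = R2 + Rp1 (series, joined only at node 1) = 2 + 172.2 = 174.2 Ω
  Rp2 = R4 ‖ Rs1 (parallel, both between nodes 0 and 2) = 1/(1/7.5 + 1/174.2) = 7.19 Ω
R_th = 7.19 Ω

Final answer: V_th = 0.2585 V, R_th = 7.19 Ω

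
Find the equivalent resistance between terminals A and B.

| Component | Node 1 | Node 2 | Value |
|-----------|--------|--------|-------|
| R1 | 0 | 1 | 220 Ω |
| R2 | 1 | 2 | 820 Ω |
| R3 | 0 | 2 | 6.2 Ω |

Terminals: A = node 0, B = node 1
Reduce the network between node 0 (A) and node 1 (B) by series/parallel combination:
  Rs1 = R3 + R2 (series, joined only at node 2) = 6.2 + 820 = 826.2 Ω
  Rp1 = R1 ‖ Rs1 (parallel, both between nodes 0 and 1) = 1/(1/220 + 1/826.2) = 173.7 Ω
R_eq = 173.7 Ω

Final answer: 173.7 Ω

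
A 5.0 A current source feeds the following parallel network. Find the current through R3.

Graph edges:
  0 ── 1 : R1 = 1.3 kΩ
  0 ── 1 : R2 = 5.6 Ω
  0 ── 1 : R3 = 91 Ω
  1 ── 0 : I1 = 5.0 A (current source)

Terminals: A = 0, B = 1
All resistors sit directly between nodes 0 and 1, so they are in parallel and share one voltage V; the full source current 5 A splits among them.
1/R_par = 1/1300 + 1/5.6 + 1/91 = 0.1903 S  =>  R_par = 5.254 Ω
V = I × R_par = 5 × 5.254 = 26.27 V
I_R3 = V/R3 = 26.27/91 = 0.2887 A

Final answer: 0.2887 A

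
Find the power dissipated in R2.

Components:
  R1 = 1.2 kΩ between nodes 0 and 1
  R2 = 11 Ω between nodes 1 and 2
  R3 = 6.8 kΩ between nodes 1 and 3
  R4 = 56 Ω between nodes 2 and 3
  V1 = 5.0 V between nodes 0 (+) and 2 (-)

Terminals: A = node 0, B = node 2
Nodal analysis, taking node 2 as the 0 V reference.
Source V1 fixes V_0 = 5 V.
KCL at each unknown node (sum of currents leaving = 0; resistances in Ω):
  Node 1: (V_1 - 5)/1200 + (V_1 - 0)/11 + (V_1 - V_3)/6800 = 0
  Node 3: (V_3 - V_1)/6800 + (V_3 - 0)/56 = 0
Collecting terms (coefficients in siemens):
  0.09189·V_1 - 0.0001471·V_3 = 0.004167
  0.018·V_3 - 0.0001471·V_1 = 0
Determinant D = (0.09189)(0.018) - (-0.0001471)(-0.0001471) = 0.001654
V_1 = [(0.004167)(0.018) - (-0.0001471)(0)]/D = 0.04534 V
V_3 = [(0.09189)(0) - (0.004167)(-0.0001471)]/D = 0.0003704 V
I_R2 = (V_1 - V_2)/R2 = (0.04534 - 0)/11 = 0.004122 A
P_R2 = I_R2² × R2 = (0.004122)² × 11 = 0.0001869 W

Final answer: 0.0001869 W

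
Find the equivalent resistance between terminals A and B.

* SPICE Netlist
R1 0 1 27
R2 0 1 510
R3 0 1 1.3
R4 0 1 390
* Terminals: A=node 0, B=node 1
Reduce the network between node 0 (A) and node 1 (B) by series/parallel combination:
  Rp1 = R1 ‖ R2 ‖ R3 ‖ R4 (parallel, all between nodes 0 and 1) = 1/(1/27 + 1/510 + 1/1.3 + 1/390) = 1.233 Ω
R_eq = 1.233 Ω

Final answer: 1.233 Ω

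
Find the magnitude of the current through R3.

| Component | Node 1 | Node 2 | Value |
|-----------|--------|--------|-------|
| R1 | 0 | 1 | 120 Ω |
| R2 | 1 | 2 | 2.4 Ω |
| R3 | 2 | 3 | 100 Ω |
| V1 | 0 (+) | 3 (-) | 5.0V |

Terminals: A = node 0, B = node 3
Nodal analysis, taking node 3 as the 0 V reference.
Source V1 fixes V_0 = 5 V.
KCL at each unknown node (sum of currents leaving = 0; resistances in Ω):
  Node 1: (V_1 - 5)/120 + (V_1 - V_2)/2.4 = 0
  Node 2: (V_2 - V_1)/2.4 + (V_2 - 0)/100 = 0
Collecting terms (coefficients in siemens):
  0.425·V_1 - 0.4167·V_2 = 0.04167
  0.4267·V_2 - 0.4167·V_1 = 0
Determinant D = (0.425)(0.4267) - (-0.4167)(-0.4167) = 0.007722
V_1 = [(0.04167)(0.4267) - (-0.4167)(0)]/D = 2.302 V
V_2 = [(0.425)(0) - (0.04167)(-0.4167)]/D = 2.248 V
I_R3 = (V_2 - V_3)/R3 = (2.248 - 0)/100 = 0.02248 A
|I_R3| = 0.02248 A

Final answer: |I_R3| = 0.02248 A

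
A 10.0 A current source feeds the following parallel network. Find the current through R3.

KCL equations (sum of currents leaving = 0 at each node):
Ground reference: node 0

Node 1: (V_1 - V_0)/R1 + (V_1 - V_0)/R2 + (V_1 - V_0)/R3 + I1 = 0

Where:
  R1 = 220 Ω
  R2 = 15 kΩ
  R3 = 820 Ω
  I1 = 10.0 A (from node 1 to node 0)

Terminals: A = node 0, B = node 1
All resistors sit directly between nodes 0 and 1, so they are in parallel and share one voltage V; the full source current 10 A splits among them.
1/R_par = 1/220 + 1/15000 + 1/820 = 0.005832 S  =>  R_par = 171.5 Ω
V = I × R_par = 10 × 171.5 = 1715 V
I_R3 = V/R3 = 1715/820 = 2.091 A

Final answer: 2.091 A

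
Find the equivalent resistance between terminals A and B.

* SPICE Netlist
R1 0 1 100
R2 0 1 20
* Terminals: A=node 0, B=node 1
Reduce the network between node 0 (A) and node 1 (B) by series/parallel combination:
  Rp1 = R1 ‖ R2 (parallel, both between nodes 0 and 1) = 1/(1/100 + 1/20) = 16.67 Ω
R_eq = 16.67 Ω

Final answer: 16.67 Ω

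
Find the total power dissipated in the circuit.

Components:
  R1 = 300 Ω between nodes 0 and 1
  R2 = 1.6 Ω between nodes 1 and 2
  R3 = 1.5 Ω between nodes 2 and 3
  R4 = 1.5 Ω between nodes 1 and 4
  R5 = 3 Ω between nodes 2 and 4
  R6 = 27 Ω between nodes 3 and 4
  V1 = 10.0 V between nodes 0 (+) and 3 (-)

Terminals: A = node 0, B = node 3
Nodal analysis, taking node 3 as the 0 V reference.
Source V1 fixes V_0 = 10 V.
KCL at each unknown node (sum of currents leaving = 0; resistances in Ω):
  Node 1: (V_1 - 10)/300 + (V_1 - V_2)/1.6 + (V_1 - V_4)/1.5 = 0
  Node 2: (V_2 - V_1)/1.6 + (V_2 - 0)/1.5 + (V_2 - V_4)/3 = 0
  Node 4: (V_4 - V_1)/1.5 + (V_4 - V_2)/3 + (V_4 - 0)/27 = 0
Collecting terms (coefficients in siemens):
  1.295·V_1 - 0.625·V_2 - 0.6667·V_4 = 0.03333
  1.625·V_2 - 0.625·V_1 - 0.3333·V_4 = 0
  1.037·V_4 - 0.6667·V_1 - 0.3333·V_2 = 0
Solving these 3 simultaneous equations (Gaussian elimination) gives:
  V_1 = 0.08285 V, V_2 = 0.04581 V, V_4 = 0.06798 V
Power in each resistor, P = (ΔV)²/R:
  P_R1 = (10 - 0.08285)²/300 = 0.3278 W
  P_R2 = (0.08285 - 0.04581)²/1.6 = 0.0008573 W
  P_R3 = (0.04581 - 0)²/1.5 = 0.001399 W
  P_R4 = (0.08285 - 0.06798)²/1.5 = 0.0001473 W
  P_R5 = (0.04581 - 0.06798)²/3 = 0.0001639 W
  P_R6 = (0 - 0.06798)²/27 = 0.0001712 W
P_total = P_R1 + P_R2 + P_R3 + P_R4 + P_R5 + P_R6 = 0.3306 W

Final answer: 0.3306 W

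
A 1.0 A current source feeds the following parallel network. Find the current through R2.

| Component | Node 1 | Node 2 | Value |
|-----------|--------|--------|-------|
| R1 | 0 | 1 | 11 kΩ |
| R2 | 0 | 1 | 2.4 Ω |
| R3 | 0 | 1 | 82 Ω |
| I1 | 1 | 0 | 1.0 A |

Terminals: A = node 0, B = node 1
All resistors sit directly between nodes 0 and 1, so they are in parallel and share one voltage V; the full source current 1 A splits among them.
1/R_par = 1/11000 + 1/2.4 + 1/82 = 0.429 S  =>  R_par = 2.331 Ω
V = I × R_par = 1 × 2.331 = 2.331 V
I_R2 = V/R2 = 2.331/2.4 = 0.9714 A

Final answer: 0.9714 A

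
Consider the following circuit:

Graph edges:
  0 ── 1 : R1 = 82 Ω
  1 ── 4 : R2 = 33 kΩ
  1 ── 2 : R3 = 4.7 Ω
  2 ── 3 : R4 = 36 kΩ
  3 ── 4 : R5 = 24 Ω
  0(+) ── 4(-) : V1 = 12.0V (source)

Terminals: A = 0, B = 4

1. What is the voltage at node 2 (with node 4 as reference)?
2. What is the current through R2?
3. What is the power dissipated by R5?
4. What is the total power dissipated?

Nodal analysis, taking node 4 as the 0 V reference.
Source V1 fixes V_0 = 12 V.
KCL at each unknown node (sum of currents leaving = 0; resistances in Ω):
  Node 1: (V_1 - 12)/82 + (V_1 - 0)/33000 + (V_1 - V_2)/4.7 = 0
  Node 2: (V_2 - V_1)/4.7 + (V_2 - V_3)/36000 = 0
  Node 3: (V_3 - V_2)/36000 + (V_3 - 0)/24 = 0
Collecting terms (coefficients in siemens):
  0.225·V_1 - 0.2128·V_2 = 0.1463
  0.2128·V_2 - 0.2128·V_1 - 0.00002778·V_3 = 0
  0.04169·V_3 - 0.00002778·V_2 = 0
Solving these 3 simultaneous equations (Gaussian elimination) gives:
  V_1 = 11.94 V, V_2 = 11.94 V, V_3 = 0.007956 V
Part 1:
  Read off the nodal solution: V_2 = 11.94 V
Part 2:
  I_R2 = (V_1 - V_4)/R2 = (11.94 - 0)/33000 = 0.0003619 A
  Magnitude: I_R2 = 0.0003619 A
Part 3:
  I_R5 = (V_3 - V_4)/R5 = (0.007956 - 0)/24 = 0.0003315 A
  P_R5 = I_R5² × R5 = (0.0003315)² × 24 = 0.000002637 W
Part 4:
  Power in each resistor, P = (ΔV)²/R:
    P_R1 = (12 - 11.94)²/82 = 0.00003943 W
    P_R2 = (11.94 - 0)²/33000 = 0.004322 W
    P_R3 = (11.94 - 11.94)²/4.7 = 0.0000005165 W
    P_R4 = (11.94 - 0.007956)²/36000 = 0.003956 W
    P_R5 = (0.007956 - 0)²/24 = 0.000002637 W
  P_total = P_R1 + P_R2 + P_R3 + P_R4 + P_R5 = 0.008321 W

Final answers:
1. V_2 = 11.94 V
2. I_R2 = 0.0003619 A
3. P_R5 = 2.637e-06 W
4. P_total = 0.008321 W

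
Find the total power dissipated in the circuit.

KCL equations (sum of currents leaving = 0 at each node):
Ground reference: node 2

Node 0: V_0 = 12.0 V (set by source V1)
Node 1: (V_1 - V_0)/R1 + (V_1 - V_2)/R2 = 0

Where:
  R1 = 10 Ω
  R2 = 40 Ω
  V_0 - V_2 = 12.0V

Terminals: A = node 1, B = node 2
Nodal analysis, taking node 2 as the 0 V reference.
Source V1 fixes V_0 = 12 V.
KCL at each unknown node (sum of currents leaving = 0; resistances in Ω):
  Node 1: (V_1 - 12)/10 + (V_1 - 0)/40 = 0
Collecting terms: 0.125 × V_1 = 1.2  =>  V_1 = 9.6 V
Power in each resistor, P = (ΔV)²/R:
  P_R1 = (12 - 9.6)²/10 = 0.576 W
  P_R2 = (9.6 - 0)²/40 = 2.304 W
P_total = P_R1 + P_R2 = 2.88 W

Final answer: 2.88 W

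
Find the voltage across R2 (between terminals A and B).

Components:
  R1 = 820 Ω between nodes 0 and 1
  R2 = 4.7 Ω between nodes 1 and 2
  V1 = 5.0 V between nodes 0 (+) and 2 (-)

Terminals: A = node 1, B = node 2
R1 and R2 are in series across V1 (node 0 → node 1 → node 2), and the output A–B is taken across R2, so this is a voltage divider.
Series current: I = V1/(R1 + R2) = 5/(820 + 4.7) = 5/824.7 = 0.006063 A
V_R2 = I × R2 = V1 × R2/(R1 + R2) = 5 × 4.7/824.7 = 0.0285 V

Final answer: 0.0285 V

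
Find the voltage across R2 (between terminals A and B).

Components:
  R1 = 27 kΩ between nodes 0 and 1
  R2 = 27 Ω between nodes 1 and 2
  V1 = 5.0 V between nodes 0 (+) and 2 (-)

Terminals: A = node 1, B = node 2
R1 and R2 are in series across V1 (node 0 → node 1 → node 2), and the output A–B is taken across R2, so this is a voltage divider.
Series current: I = V1/(R1 + R2) = 5/(27000 + 27) = 5/27030 = 0.000185 A
V_R2 = I × R2 = V1 × R2/(R1 + R2) = 5 × 27/27030 = 0.004995 V

Final answer: 0.004995 V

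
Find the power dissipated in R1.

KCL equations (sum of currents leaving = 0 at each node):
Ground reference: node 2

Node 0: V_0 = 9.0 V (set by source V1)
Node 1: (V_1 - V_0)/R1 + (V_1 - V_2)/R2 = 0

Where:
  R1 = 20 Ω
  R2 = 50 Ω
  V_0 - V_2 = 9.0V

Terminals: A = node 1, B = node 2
Nodal analysis, taking node 2 as the 0 V reference.
Source V1 fixes V_0 = 9 V.
KCL at each unknown node (sum of currents leaving = 0; resistances in Ω):
  Node 1: (V_1 - 9)/20 + (V_1 - 0)/50 = 0
Collecting terms: 0.07 × V_1 = 0.45  =>  V_1 = 6.429 V
I_R1 = (V_0 - V_1)/R1 = (9 - 6.429)/20 = 0.1286 A
P_R1 = I_R1² × R1 = (0.1286)² × 20 = 0.3306 W

Final answer: 0.3306 W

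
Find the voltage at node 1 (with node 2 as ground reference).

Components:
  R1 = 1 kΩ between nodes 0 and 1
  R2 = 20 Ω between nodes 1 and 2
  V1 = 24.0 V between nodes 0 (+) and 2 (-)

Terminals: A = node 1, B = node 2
Nodal analysis, taking node 2 as the 0 V reference.
Source V1 fixes V_0 = 24 V.
KCL at each unknown node (sum of currents leaving = 0; resistances in Ω):
  Node 1: (V_1 - 24)/1000 + (V_1 - 0)/20 = 0
Collecting terms: 0.051 × V_1 = 0.024  =>  V_1 = 0.4706 V
The requested potential is V_1 = 0.4706 V.

Final answer: V_1 = 0.4706 V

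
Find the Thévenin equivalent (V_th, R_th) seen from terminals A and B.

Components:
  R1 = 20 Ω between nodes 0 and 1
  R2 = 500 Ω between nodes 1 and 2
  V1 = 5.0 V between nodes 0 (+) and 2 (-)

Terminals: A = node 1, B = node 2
Step 1 — V_th is the open-circuit voltage V_A - V_B (nothing connected across the terminals).
Nodal analysis, taking node 2 as the 0 V reference.
Source V1 fixes V_0 = 5 V.
KCL at each unknown node (sum of currents leaving = 0; resistances in Ω):
  Node 1: (V_1 - 5)/20 + (V_1 - 0)/500 = 0
Collecting terms: 0.052 × V_1 = 0.25  =>  V_1 = 4.808 V
V_th = V_1 - V_2 = 4.808 - 0 = 4.808 V
Step 2 — R_th: zero the source — replace V1 by a short circuit (node 2 merges into node 0) — and find the resistance seen between A (node 1) and B (node 0).
Reduce the network between node 1 (A) and node 0 (B) by series/parallel combination:
  Rp1 = R1 ‖ R2 (parallel, both between nodes 0 and 1) = 1/(1/20 + 1/500) = 19.23 Ω
R_th = 19.23 Ω

Final answer: V_th = 4.808 V, R_th = 19.23 Ω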